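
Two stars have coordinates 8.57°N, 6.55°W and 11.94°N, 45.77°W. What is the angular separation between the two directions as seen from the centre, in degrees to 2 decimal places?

With latitudes φ₁ = 8.570°, φ₂ = 11.940° and longitude difference Δλ = -39.220°:
cos c = sin φ₁ sin φ₂ + cos φ₁ cos φ₂ cos Δλ = (0.1490)(0.2069) + (0.9888)(0.9784)(0.7747) = 0.78033,
so c = arccos(0.78033) = 0.67560 rad.
So the angular separation is 38.71°.

38.71°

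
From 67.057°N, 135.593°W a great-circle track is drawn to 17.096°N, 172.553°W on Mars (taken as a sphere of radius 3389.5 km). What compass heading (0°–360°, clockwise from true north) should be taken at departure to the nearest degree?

With φ₁ = 1.1704, φ₂ = 0.2984, Δλ = -0.6451 rad, the forward-azimuth formula gives
θ = atan2( sin Δλ cos φ₂ , cos φ₁ sin φ₂ − sin φ₁ cos φ₂ cos Δλ ) = atan2(-0.5747, -0.5887) = -135.69°.
Adding 360° brings this into [0°, 360°): 224°.

224°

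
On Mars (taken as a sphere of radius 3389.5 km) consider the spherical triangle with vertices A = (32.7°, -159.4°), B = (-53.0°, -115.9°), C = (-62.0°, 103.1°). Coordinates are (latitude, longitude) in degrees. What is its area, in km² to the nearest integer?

Side lengths (central angles): a = 1.0638, b = 2.1277, c = 1.6349 rad; semiperimeter s = 2.4132.
By l'Huilier's theorem, tan(E/4) = √[tan(s/2) tan((s−a)/2) tan((s−b)/2) tan((s−c)/2)], giving spherical excess E = 1.3527 rad.
Area = E·R² = 1.3527 × (3389.5)² ≈ 15540530 km².

15540530 km²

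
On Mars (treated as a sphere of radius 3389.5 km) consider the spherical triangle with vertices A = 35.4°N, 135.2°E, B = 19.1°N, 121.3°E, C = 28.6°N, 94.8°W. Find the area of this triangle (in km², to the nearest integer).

Side lengths (central angles): a = 2.1103, b = 1.7546, c = 0.3561 rad; semiperimeter s = 2.1105.
By l'Huilier's theorem, tan(E/4) = √[tan(s/2) tan((s−a)/2) tan((s−b)/2) tan((s−c)/2)], giving spherical excess E = 0.0245 rad.
Area = E·R² = 0.0245 × (3389.5)² ≈ 281467 km².

281467 km²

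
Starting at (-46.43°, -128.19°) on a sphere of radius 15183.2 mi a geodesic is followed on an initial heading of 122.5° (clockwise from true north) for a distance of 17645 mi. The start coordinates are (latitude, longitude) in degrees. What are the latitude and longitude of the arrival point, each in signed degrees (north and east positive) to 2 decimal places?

-38.88°, -32.04°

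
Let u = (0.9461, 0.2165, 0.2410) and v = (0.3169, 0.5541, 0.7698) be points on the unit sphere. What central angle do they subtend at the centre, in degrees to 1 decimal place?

52.8°

u·v = 0.6053; |u| = 1.0000, |v| = 1.0000.
cos θ = (u·v)/(|u||v|) = 0.6053, so θ = 52.8°.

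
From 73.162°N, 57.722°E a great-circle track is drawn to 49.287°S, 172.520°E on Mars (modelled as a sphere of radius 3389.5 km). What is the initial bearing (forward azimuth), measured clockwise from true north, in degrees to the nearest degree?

86°

Δλ = 114.798° = 2.0036 rad.
y = sin Δλ · cos φ₂ = (0.9078)(0.6523) = 0.5921
x = cos φ₁ sin φ₂ − sin φ₁ cos φ₂ cos Δλ = (0.2897)(-0.7580) − (0.9571)(0.6523)(-0.4194) = 0.0423
θ = atan2(y, x) = 85.92°, so the bearing is 86°.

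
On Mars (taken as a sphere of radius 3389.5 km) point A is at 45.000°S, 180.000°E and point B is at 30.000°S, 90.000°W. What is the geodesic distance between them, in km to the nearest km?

4099 km

Let φ₁ = -0.7854 rad, φ₂ = -0.5236 rad, and Δλ = 1.5708 rad.
Haversine: a = sin²(Δφ/2) + cos φ₁ cos φ₂ sin²(Δλ/2) = 0.0170 + (0.7071)(0.8660)(0.5000) = 0.32322.
Central angle c = 2·arcsin(√a) = 1.20943 rad.
Distance = R·c = 3389.5 × 1.2094 ≈ 4099 km.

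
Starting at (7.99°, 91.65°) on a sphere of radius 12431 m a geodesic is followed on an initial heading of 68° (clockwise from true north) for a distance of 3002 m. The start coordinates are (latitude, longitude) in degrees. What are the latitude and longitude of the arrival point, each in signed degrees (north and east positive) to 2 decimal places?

12.93°, 104.80°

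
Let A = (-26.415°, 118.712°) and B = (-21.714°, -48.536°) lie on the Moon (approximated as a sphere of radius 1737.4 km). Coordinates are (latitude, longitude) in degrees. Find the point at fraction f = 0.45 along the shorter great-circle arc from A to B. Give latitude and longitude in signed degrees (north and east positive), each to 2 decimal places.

-75.49°, 52.28°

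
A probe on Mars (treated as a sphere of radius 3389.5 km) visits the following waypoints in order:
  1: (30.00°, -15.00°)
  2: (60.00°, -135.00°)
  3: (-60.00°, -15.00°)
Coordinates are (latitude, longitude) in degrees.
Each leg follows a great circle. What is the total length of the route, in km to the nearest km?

Leg 1→2: central angle 1.3526 rad, distance 4584.5 km.
Leg 2→3: central angle 2.6362 rad, distance 8935.5 km.
Total: 4584.5 + 8935.5 ≈ 13520 km.

13520 km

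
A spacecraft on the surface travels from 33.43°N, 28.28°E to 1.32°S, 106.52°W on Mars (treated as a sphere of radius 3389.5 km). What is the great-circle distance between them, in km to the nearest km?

Let φ₁ = 0.5835 rad, φ₂ = -0.0230 rad, and Δλ = -2.3527 rad.
cos c = sin φ₁ sin φ₂ + cos φ₁ cos φ₂ cos Δλ = (0.5509)(-0.0230) + (0.8346)(0.9997)(-0.7046) = -0.60059,
so c = arccos(-0.60059) = 2.21504 rad.
Distance = R·c = 3389.5 × 2.2150 ≈ 7508 km.

7508 km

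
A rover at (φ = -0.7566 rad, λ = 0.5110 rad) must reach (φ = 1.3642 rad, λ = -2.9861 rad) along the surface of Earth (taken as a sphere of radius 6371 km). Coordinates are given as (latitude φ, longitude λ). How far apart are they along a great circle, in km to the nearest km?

Let φ₁ = -0.7566 rad, φ₂ = 1.3642 rad, and Δλ = 2.7861 rad.
cos c = sin φ₁ sin φ₂ + cos φ₁ cos φ₂ cos Δλ = (-0.6865)(0.9787) + (0.7272)(0.2051)(-0.9375) = -0.81169,
so c = arccos(-0.81169) = 2.51784 rad.
Distance = R·c = 6371 × 2.5178 ≈ 16041 km.

16041 km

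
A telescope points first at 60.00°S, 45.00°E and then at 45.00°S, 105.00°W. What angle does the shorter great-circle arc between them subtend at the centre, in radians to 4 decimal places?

1.2596 rad

In radians: φ₁ = -1.0472, φ₂ = -0.7854, Δλ = -150.000° = -2.6180 rad.
Haversine: a = sin²(Δφ/2) + cos φ₁ cos φ₂ sin²(Δλ/2) = 0.0170 + (0.5000)(0.7071)(0.9330) = 0.34691.
Central angle c = 2·arcsin(√a) = 1.25961 rad.
So the angular separation is 1.2596 rad.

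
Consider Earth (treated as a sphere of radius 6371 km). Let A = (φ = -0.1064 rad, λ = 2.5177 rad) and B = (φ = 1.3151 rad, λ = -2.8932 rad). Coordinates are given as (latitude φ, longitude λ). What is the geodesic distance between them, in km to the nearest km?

9632 km

In radians: φ₁ = -0.1064, φ₂ = 1.3151, Δλ = 49.978° = 0.8723 rad.
Haversine: a = sin²(Δφ/2) + cos φ₁ cos φ₂ sin²(Δλ/2) = 0.4256 + (0.9943)(0.2529)(0.1785) = 0.47051.
Central angle c = 2·arcsin(√a) = 1.51178 rad.
Distance = R·c = 6371 × 1.5118 ≈ 9632 km.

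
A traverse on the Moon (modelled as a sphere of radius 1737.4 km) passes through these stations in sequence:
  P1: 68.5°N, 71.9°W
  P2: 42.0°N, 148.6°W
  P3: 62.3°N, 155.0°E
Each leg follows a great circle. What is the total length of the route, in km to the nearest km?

2582 km

Leg P1→P2: central angle 0.8159 rad, distance 1417.5 km.
Leg P2→P3: central angle 0.6703 rad, distance 1164.6 km.
Total: 1417.5 + 1164.6 ≈ 2582 km.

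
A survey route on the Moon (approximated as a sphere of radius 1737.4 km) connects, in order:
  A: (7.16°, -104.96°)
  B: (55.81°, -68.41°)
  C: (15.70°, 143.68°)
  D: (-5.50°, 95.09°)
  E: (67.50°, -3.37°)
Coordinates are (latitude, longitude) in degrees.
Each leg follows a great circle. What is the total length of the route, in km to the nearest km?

Leg A→B: central angle 0.9872 rad, distance 1715.2 km.
Leg B→C: central angle 1.8075 rad, distance 3140.3 km.
Leg C→D: central angle 0.9174 rad, distance 1593.9 km.
Leg D→E: central angle 1.7159 rad, distance 2981.2 km.
Total: 1715.2 + 3140.3 + 1593.9 + 2981.2 ≈ 9431 km.

9431 km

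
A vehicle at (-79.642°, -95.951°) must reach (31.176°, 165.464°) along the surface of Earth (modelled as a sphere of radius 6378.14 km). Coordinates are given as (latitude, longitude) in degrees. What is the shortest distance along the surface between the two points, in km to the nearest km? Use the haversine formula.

In radians: φ₁ = -1.3900, φ₂ = 0.5441, Δλ = -98.585° = -1.7206 rad.
Haversine: a = sin²(Δφ/2) + cos φ₁ cos φ₂ sin²(Δλ/2) = 0.6777 + (0.1798)(0.8556)(0.5746) = 0.76610.
Central angle c = 2·arcsin(√a) = 2.13199 rad.
Distance = R·c = 6378.14 × 2.1320 ≈ 13598 km.

13598 km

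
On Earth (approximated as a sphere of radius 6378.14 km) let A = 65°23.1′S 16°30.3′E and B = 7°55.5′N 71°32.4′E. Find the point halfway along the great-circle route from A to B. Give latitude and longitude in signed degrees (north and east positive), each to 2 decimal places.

-31.16°, 56.02°

The central angle between A and B is δ = 1.4595 rad.
With f = 0.5, the slerp weights are sin((1−f)δ)/sin δ = 0.6708 and sin(fδ)/sin δ = 0.6708.
Weighted sum of the unit vectors: (0.6708)·(0.3994,0.1183,-0.9091) + (0.6708)·(0.3136,0.9395,0.1379) = (0.4783, 0.7096, -0.5174).
Converting back: φ = atan2(z, √(x²+y²)) = -31.16°, λ = atan2(y, x) = 56.02°.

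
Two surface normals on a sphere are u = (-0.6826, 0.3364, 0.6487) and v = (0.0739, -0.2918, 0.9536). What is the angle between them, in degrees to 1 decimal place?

62.0°

u·v = 0.4700; |u| = 1.0000, |v| = 1.0000.
cos θ = (u·v)/(|u||v|) = 0.4700, so θ = 62.0°.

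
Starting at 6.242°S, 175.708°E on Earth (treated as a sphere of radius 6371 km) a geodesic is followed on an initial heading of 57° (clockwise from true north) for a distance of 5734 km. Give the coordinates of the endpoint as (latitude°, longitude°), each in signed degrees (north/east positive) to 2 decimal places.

Angular distance δ = d/R = 5734/6371 = 0.90002 rad; initial bearing θ = 0.9948 rad.
sin φ₂ = sin φ₁ cos δ + cos φ₁ sin δ cos θ = (-0.1087)(0.6216) + (0.9941)(0.7833)(0.5446) = 0.3565, so φ₂ = 20.89°.
Δλ = atan2(sin θ sin δ cos φ₁, cos δ − sin φ₁ sin φ₂) = atan2(0.6531, 0.6604) = 44.682°.
λ₂ = 175.708° + 44.682° = 220.39° → -139.61° after wrapping to (−180°, 180°].

20.89°, -139.61°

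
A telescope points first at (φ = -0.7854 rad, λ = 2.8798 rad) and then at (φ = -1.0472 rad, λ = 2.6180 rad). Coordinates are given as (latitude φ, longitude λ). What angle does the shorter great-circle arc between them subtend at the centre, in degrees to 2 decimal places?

17.47°

In radians: φ₁ = -0.7854, φ₂ = -1.0472, Δλ = -15.000° = -0.2618 rad.
Haversine: a = sin²(Δφ/2) + cos φ₁ cos φ₂ sin²(Δλ/2) = 0.0170 + (0.7071)(0.5000)(0.0170) = 0.02306.
Central angle c = 2·arcsin(√a) = 0.30489 rad.
So the angular separation is 17.47°.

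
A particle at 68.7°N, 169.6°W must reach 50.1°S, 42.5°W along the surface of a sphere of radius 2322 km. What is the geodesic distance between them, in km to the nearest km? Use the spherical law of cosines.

6030 km

In radians: φ₁ = 1.1990, φ₂ = -0.8744, Δλ = 127.100° = 2.2183 rad.
cos c = sin φ₁ sin φ₂ + cos φ₁ cos φ₂ cos Δλ = (0.9317)(-0.7672) + (0.3633)(0.6414)(-0.6032) = -0.85531,
so c = arccos(-0.85531) = 2.59695 rad.
Distance = R·c = 2322 × 2.5970 ≈ 6030 km.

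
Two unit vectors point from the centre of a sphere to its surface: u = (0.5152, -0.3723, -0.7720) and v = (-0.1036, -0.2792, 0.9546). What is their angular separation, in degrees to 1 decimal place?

u·v = -0.6864; |u| = 1.0000, |v| = 1.0000.
cos θ = (u·v)/(|u||v|) = -0.6864, so θ = 133.3°.

133.3°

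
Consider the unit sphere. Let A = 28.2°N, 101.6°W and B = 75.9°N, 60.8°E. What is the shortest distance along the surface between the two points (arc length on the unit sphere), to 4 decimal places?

With latitudes φ₁ = 28.200°, φ₂ = 75.900° and longitude difference Δλ = 162.400°:
cos c = sin φ₁ sin φ₂ + cos φ₁ cos φ₂ cos Δλ = (0.4726)(0.9699) + (0.8813)(0.2436)(-0.9532) = 0.25366,
so c = arccos(0.25366) = 1.31433 rad.
On the unit sphere the arc length equals the central angle: 1.3143.

1.3143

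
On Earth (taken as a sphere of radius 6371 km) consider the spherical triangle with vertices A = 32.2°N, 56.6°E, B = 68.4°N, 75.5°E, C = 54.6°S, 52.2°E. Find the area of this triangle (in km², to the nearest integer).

Side lengths (central angles): a = 2.1676, b = 1.5164, c = 0.6597 rad; semiperimeter s = 2.1719.
By l'Huilier's theorem, tan(E/4) = √[tan(s/2) tan((s−a)/2) tan((s−b)/2) tan((s−c)/2)], giving spherical excess E = 0.1436 rad.
Area = E·R² = 0.1436 × (6371)² ≈ 5827850 km².

5827850 km²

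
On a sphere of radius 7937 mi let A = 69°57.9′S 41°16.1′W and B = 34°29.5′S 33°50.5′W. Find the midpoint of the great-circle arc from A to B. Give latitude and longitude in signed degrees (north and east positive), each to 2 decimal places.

The central angle between A and B is δ = 0.6232 rad.
With f = 0.5, the slerp weights are sin((1−f)δ)/sin δ = 0.5253 and sin(fδ)/sin δ = 0.5253.
Weighted sum of the unit vectors: (0.5253)·(0.2575,-0.2260,-0.9395) + (0.5253)·(0.6846,-0.4590,-0.5663) = (0.4949, -0.3598, -0.7910).
Converting back: φ = atan2(z, √(x²+y²)) = -52.28°, λ = atan2(y, x) = -36.02°.

-52.28°, -36.02°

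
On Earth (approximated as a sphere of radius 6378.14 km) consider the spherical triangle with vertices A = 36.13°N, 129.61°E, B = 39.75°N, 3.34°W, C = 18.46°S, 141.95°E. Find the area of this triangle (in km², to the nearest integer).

Side lengths (central angles): a = 2.5014, b = 0.9743, c = 1.6169 rad; semiperimeter s = 2.5463.
By l'Huilier's theorem, tan(E/4) = √[tan(s/2) tan((s−a)/2) tan((s−b)/2) tan((s−c)/2)], giving spherical excess E = 0.7577 rad.
Area = E·R² = 0.7577 × (6378.14)² ≈ 30822014 km².

30822014 km²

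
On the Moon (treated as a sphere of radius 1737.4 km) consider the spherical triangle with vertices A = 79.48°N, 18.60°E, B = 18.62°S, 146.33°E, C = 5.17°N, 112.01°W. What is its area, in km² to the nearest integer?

Side lengths (central angles): a = 1.7921, b = 1.6006, c = 2.0040 rad; semiperimeter s = 2.6984.
By l'Huilier's theorem, tan(E/4) = √[tan(s/2) tan((s−a)/2) tan((s−b)/2) tan((s−c)/2)], giving spherical excess E = 2.4200 rad.
Area = E·R² = 2.4200 × (1737.4)² ≈ 7304920 km².

7304920 km²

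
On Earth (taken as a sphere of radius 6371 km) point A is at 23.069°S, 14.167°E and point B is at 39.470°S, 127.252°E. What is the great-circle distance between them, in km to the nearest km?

10195 km

In radians: φ₁ = -0.4026, φ₂ = -0.6889, Δλ = 113.085° = 1.9737 rad.
Haversine: a = sin²(Δφ/2) + cos φ₁ cos φ₂ sin²(Δλ/2) = 0.0203 + (0.9200)(0.7720)(0.6960) = 0.51470.
Central angle c = 2·arcsin(√a) = 1.60020 rad.
Distance = R·c = 6371 × 1.6002 ≈ 10195 km.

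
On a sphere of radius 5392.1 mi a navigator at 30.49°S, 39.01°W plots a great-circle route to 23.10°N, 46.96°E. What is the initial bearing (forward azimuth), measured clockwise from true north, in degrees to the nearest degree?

68°

Δλ = 85.970° = 1.5005 rad.
y = sin Δλ · cos φ₂ = (0.9975)(0.9198) = 0.9175
x = cos φ₁ sin φ₂ − sin φ₁ cos φ₂ cos Δλ = (0.8617)(0.3923) − (-0.5074)(0.9198)(0.0703) = 0.3709
θ = atan2(y, x) = 67.99°, so the bearing is 68°.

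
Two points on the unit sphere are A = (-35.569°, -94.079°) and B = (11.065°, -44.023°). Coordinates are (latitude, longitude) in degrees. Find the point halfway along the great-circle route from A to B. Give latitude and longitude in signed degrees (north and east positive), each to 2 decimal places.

-13.47°, -66.55°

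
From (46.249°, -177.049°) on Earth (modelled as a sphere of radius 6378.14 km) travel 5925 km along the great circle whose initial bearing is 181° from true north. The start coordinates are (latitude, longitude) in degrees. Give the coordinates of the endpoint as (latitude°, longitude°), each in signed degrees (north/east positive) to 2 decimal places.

Angular distance δ = d/R = 5925/6378.14 = 0.92895 rad; initial bearing θ = 3.1590 rad.
sin φ₂ = sin φ₁ cos δ + cos φ₁ sin δ cos θ = (0.7224)(0.5987) + (0.6915)(0.8010)(-0.9998) = -0.1214, so φ₂ = -6.97°.
Δλ = atan2(sin θ sin δ cos φ₁, cos δ − sin φ₁ sin φ₂) = atan2(-0.0097, 0.6863) = -0.807°.
λ₂ = -177.049° − 0.807° = -177.86°.

-6.97°, -177.86°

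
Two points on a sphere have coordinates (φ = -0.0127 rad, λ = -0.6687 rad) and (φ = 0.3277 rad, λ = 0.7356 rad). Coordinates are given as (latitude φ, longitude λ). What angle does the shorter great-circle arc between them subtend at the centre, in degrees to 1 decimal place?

81.2°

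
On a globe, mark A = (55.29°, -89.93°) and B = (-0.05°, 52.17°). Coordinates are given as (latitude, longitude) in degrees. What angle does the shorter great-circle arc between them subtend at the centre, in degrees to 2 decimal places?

With latitudes φ₁ = 55.290°, φ₂ = -0.050° and longitude difference Δλ = 142.100°:
Haversine: a = sin²(Δφ/2) + cos φ₁ cos φ₂ sin²(Δλ/2) = 0.2156 + (0.5694)(1.0000)(0.8945) = 0.72502.
Central angle c = 2·arcsin(√a) = 2.03761 rad.
So the angular separation is 116.75°.

116.75°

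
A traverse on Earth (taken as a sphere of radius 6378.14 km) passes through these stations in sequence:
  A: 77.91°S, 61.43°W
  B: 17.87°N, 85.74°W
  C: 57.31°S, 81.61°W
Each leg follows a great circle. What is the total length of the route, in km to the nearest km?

Leg A→B: central angle 1.6895 rad, distance 10775.6 km.
Leg B→C: central angle 1.3135 rad, distance 8377.8 km.
Total: 10775.6 + 8377.8 ≈ 19153 km.

19153 km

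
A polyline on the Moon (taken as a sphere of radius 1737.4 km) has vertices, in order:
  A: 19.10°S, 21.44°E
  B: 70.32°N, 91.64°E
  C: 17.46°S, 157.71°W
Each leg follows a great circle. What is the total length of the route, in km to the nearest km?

Leg A→B: central angle 1.7725 rad, distance 3079.5 km.
Leg B→C: central angle 1.9777 rad, distance 3436.1 km.
Total: 3079.5 + 3436.1 ≈ 6516 km.

6516 km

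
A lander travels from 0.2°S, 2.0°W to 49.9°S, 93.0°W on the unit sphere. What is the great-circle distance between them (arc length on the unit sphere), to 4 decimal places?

Let φ₁ = -0.0035 rad, φ₂ = -0.8709 rad, and Δλ = -1.5882 rad.
cos c = sin φ₁ sin φ₂ + cos φ₁ cos φ₂ cos Δλ = (-0.0035)(-0.7649) + (1.0000)(0.6441)(-0.0175) = -0.00857,
so c = arccos(-0.00857) = 1.57937 rad.
On the unit sphere the arc length equals the central angle: 1.5794.

1.5794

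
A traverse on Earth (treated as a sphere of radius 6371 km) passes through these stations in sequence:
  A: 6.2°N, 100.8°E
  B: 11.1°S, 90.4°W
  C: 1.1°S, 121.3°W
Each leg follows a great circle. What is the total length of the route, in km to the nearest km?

22257 km

Leg A→B: central angle 2.9303 rad, distance 18669.1 km.
Leg B→C: central angle 0.5632 rad, distance 3588.1 km.
Total: 18669.1 + 3588.1 ≈ 22257 km.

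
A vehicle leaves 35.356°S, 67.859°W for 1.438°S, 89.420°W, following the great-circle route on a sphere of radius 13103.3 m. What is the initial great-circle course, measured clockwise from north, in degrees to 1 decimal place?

Δλ = -21.561° = -0.3763 rad.
y = sin Δλ · cos φ₂ = (-0.3675)(0.9997) = -0.3674
x = cos φ₁ sin φ₂ − sin φ₁ cos φ₂ cos Δλ = (0.8156)(-0.0251) − (-0.5787)(0.9997)(0.9300) = 0.5175
θ = atan2(y, x) = -35.37°; adding 360° gives 324.6°.

324.6°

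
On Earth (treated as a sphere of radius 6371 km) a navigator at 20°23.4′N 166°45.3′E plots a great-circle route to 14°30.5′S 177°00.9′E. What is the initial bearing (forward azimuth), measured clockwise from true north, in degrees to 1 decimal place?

With φ₁ = 0.3559, φ₂ = -0.2532, Δλ = 0.1791 rad, the forward-azimuth formula gives
θ = atan2( sin Δλ cos φ₂ , cos φ₁ sin φ₂ − sin φ₁ cos φ₂ cos Δλ ) = atan2(0.1724, -0.5667) = 163.08°.
So the initial bearing is 163.1°.

163.1°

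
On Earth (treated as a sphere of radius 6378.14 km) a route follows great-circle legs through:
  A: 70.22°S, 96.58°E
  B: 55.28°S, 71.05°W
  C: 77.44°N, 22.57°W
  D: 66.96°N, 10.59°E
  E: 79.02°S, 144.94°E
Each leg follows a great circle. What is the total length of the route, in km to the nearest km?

40887 km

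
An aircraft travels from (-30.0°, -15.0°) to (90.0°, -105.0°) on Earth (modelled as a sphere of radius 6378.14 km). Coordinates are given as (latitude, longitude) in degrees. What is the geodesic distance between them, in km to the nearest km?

With latitudes φ₁ = -30.000°, φ₂ = 90.000° and longitude difference Δλ = -90.000°:
cos c = sin φ₁ sin φ₂ + cos φ₁ cos φ₂ cos Δλ = (-0.5000)(1.0000) + (0.8660)(0.0000)(-0.0000) = -0.50000,
so c = arccos(-0.50000) = 2.09440 rad.
Distance = R·c = 6378.14 × 2.0944 ≈ 13358 km.

13358 km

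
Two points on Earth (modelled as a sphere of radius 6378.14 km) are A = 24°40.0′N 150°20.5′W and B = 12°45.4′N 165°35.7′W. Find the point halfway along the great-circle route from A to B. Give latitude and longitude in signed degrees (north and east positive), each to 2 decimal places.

18.87°, -158.24°

The central angle between A and B is δ = 0.3263 rad.
With f = 0.5, the slerp weights are sin((1−f)δ)/sin δ = 0.5067 and sin(fδ)/sin δ = 0.5067.
Weighted sum of the unit vectors: (0.5067)·(-0.7897,-0.4497,0.4173) + (0.5067)·(-0.9447,-0.2426,0.2208) = (-0.8788, -0.3508, 0.3234).
Converting back: φ = atan2(z, √(x²+y²)) = 18.87°, λ = atan2(y, x) = -158.24°.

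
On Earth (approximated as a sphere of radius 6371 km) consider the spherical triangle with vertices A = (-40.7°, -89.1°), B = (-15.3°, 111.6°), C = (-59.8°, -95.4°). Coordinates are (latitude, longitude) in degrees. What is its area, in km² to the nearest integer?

Side lengths (central angles): a = 1.7765, b = 0.3403, c = 2.1083 rad; semiperimeter s = 2.1126.
By l'Huilier's theorem, tan(E/4) = √[tan(s/2) tan((s−a)/2) tan((s−b)/2) tan((s−c)/2)], giving spherical excess E = 0.1119 rad.
Area = E·R² = 0.1119 × (6371)² ≈ 4543933 km².

4543933 km²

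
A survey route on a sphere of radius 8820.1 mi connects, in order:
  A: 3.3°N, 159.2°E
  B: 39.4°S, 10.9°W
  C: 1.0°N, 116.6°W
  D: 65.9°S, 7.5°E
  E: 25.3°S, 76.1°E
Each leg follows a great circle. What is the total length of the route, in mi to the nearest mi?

Leg A→B: central angle 2.4923 rad, distance 21982.2 mi.
Leg B→C: central angle 1.7928 rad, distance 15812.3 mi.
Leg C→D: central angle 1.8181 rad, distance 16036.1 mi.
Leg D→E: central angle 1.0183 rad, distance 8981.6 mi.
Total: 21982.2 + 15812.3 + 16036.1 + 8981.6 ≈ 62812 mi.

62812 mi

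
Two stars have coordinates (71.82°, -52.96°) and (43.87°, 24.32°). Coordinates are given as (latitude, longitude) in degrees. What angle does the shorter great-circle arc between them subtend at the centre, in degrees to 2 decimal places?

44.93°

With latitudes φ₁ = 71.820°, φ₂ = 43.870° and longitude difference Δλ = 77.280°:
Haversine: a = sin²(Δφ/2) + cos φ₁ cos φ₂ sin²(Δλ/2) = 0.0583 + (0.3120)(0.7209)(0.3899) = 0.14602.
Central angle c = 2·arcsin(√a) = 0.78420 rad.
So the angular separation is 44.93°.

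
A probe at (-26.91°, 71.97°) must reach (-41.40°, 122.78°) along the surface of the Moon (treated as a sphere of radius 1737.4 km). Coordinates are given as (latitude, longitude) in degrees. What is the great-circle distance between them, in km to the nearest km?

1328 km

With latitudes φ₁ = -26.910°, φ₂ = -41.400° and longitude difference Δλ = 50.810°:
Haversine: a = sin²(Δφ/2) + cos φ₁ cos φ₂ sin²(Δλ/2) = 0.0159 + (0.8917)(0.7501)(0.1841) = 0.13902.
Central angle c = 2·arcsin(√a) = 0.76415 rad.
Distance = R·c = 1737.4 × 0.7642 ≈ 1328 km.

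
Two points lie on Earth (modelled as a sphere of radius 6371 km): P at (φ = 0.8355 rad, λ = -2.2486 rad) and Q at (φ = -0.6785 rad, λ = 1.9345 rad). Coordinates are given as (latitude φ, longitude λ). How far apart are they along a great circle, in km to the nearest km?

With latitudes φ₁ = 47.871°, φ₂ = -38.875° and longitude difference Δλ = -120.326°:
Haversine: a = sin²(Δφ/2) + cos φ₁ cos φ₂ sin²(Δλ/2) = 0.4716 + (0.6708)(0.7785)(0.7525) = 0.86458.
Central angle c = 2·arcsin(√a) = 2.38788 rad.
Distance = R·c = 6371 × 2.3879 ≈ 15213 km.

15213 km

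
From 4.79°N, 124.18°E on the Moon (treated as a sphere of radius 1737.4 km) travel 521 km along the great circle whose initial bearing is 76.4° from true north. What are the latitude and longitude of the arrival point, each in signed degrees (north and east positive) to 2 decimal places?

8.57°, 141.06°

Angular distance δ = d/R = 521/1737.4 = 0.29987 rad; initial bearing θ = 1.3334 rad.
sin φ₂ = sin φ₁ cos δ + cos φ₁ sin δ cos θ = (0.0835)(0.9554) + (0.9965)(0.2954)(0.2351) = 0.1490, so φ₂ = 8.57°.
Δλ = atan2(sin θ sin δ cos φ₁, cos δ − sin φ₁ sin φ₂) = atan2(0.2861, 0.9429) = 16.879°.
λ₂ = 124.180° + 16.879° = 141.06°.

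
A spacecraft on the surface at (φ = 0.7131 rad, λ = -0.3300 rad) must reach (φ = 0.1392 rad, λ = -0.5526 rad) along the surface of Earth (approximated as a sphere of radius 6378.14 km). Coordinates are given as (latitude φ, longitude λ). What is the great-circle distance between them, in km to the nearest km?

In radians: φ₁ = 0.7131, φ₂ = 0.1392, Δλ = -12.754° = -0.2226 rad.
Haversine: a = sin²(Δφ/2) + cos φ₁ cos φ₂ sin²(Δλ/2) = 0.0801 + (0.7563)(0.9903)(0.0123) = 0.08935.
Central angle c = 2·arcsin(√a) = 0.60709 rad.
Distance = R·c = 6378.14 × 0.6071 ≈ 3872 km.

3872 km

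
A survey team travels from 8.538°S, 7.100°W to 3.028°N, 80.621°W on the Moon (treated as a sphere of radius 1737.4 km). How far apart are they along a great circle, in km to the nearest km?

2250 km

With latitudes φ₁ = -8.538°, φ₂ = 3.028° and longitude difference Δλ = -73.521°:
Haversine: a = sin²(Δφ/2) + cos φ₁ cos φ₂ sin²(Δλ/2) = 0.0102 + (0.9889)(0.9986)(0.3582) = 0.36386.
Central angle c = 2·arcsin(√a) = 1.29503 rad.
Distance = R·c = 1737.4 × 1.2950 ≈ 2250 km.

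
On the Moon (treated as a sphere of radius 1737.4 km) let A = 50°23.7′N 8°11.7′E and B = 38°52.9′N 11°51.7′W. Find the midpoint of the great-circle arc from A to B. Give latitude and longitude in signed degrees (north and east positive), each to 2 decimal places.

The central angle between A and B is δ = 0.3183 rad.
With f = 0.5, the slerp weights are sin((1−f)δ)/sin δ = 0.5064 and sin(fδ)/sin δ = 0.5064.
Weighted sum of the unit vectors: (0.5064)·(0.6310,0.0909,0.7705) + (0.5064)·(0.7618,-0.1600,0.6277) = (0.7053, -0.0350, 0.7080).
Converting back: φ = atan2(z, √(x²+y²)) = 45.07°, λ = atan2(y, x) = -2.84°.

45.07°, -2.84°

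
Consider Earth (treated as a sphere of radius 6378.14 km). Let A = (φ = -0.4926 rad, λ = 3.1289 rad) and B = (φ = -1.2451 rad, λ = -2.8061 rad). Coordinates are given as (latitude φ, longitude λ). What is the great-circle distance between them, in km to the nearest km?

With latitudes φ₁ = -28.224°, φ₂ = -71.339° and longitude difference Δλ = 19.950°:
cos c = sin φ₁ sin φ₂ + cos φ₁ cos φ₂ cos Δλ = (-0.4729)(-0.9474) + (0.8811)(0.3200)(0.9400) = 0.71307,
so c = arccos(0.71307) = 0.77694 rad.
Distance = R·c = 6378.14 × 0.7769 ≈ 4955 km.

4955 km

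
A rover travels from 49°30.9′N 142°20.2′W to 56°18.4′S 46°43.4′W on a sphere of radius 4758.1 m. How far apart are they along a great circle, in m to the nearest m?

Let φ₁ = 0.8642 rad, φ₂ = -0.9827 rad, and Δλ = 1.6688 rad.
cos c = sin φ₁ sin φ₂ + cos φ₁ cos φ₂ cos Δλ = (0.7606)(-0.8320) + (0.6492)(0.5547)(-0.0978) = -0.66804,
so c = arccos(-0.66804) = 2.30237 rad.
Distance = R·c = 4758.1 × 2.3024 ≈ 10955 m.

10955 m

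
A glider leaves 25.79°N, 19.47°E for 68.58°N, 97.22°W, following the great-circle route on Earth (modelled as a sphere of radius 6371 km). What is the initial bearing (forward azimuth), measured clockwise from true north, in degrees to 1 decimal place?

340.3°

Δλ = -116.690° = -2.0366 rad.
y = sin Δλ · cos φ₂ = (-0.8934)(0.3652) = -0.3263
x = cos φ₁ sin φ₂ − sin φ₁ cos φ₂ cos Δλ = (0.9004)(0.9309) − (0.4351)(0.3652)(-0.4492) = 0.9096
θ = atan2(y, x) = -19.73°; adding 360° gives 340.3°.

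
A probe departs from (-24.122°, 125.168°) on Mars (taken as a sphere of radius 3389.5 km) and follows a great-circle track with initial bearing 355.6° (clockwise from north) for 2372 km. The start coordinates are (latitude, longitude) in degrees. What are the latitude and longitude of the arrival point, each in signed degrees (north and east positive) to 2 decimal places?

Angular distance δ = d/R = 2372/3389.5 = 0.69981 rad; initial bearing θ = 6.2064 rad.
sin φ₂ = sin φ₁ cos δ + cos φ₁ sin δ cos θ = (-0.4087)(0.7650) + (0.9127)(0.6441)(0.9971) = 0.2735, so φ₂ = 15.87°.
Δλ = atan2(sin θ sin δ cos φ₁, cos δ − sin φ₁ sin φ₂) = atan2(-0.0451, 0.8767) = -2.945°.
λ₂ = 125.168° − 2.945° = 122.22°.

15.87°, 122.22°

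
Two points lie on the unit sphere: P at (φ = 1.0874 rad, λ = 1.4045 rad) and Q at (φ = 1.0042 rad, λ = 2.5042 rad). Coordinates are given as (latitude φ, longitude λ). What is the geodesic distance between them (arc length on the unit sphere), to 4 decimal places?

In radians: φ₁ = 1.0874, φ₂ = 1.0042, Δλ = 63.008° = 1.0997 rad.
cos c = sin φ₁ sin φ₂ + cos φ₁ cos φ₂ cos Δλ = (0.8854)(0.8437) + (0.4648)(0.5368)(0.4539) = 0.86029,
so c = arccos(0.86029) = 0.53496 rad.
On the unit sphere the arc length equals the central angle: 0.5350.

0.5350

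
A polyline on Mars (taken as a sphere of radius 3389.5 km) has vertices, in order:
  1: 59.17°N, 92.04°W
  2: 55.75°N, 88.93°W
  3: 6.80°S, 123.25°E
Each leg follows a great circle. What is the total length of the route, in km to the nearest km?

Leg 1→2: central angle 0.0664 rad, distance 225.2 km.
Leg 2→3: central angle 2.1784 rad, distance 7383.5 km.
Total: 225.2 + 7383.5 ≈ 7609 km.

7609 km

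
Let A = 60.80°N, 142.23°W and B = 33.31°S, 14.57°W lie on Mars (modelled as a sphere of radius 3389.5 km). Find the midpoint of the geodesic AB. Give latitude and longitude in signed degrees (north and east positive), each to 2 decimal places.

26.06°, -50.26°

The central angle between A and B is δ = 2.3869 rad.
With f = 0.5, the slerp weights are sin((1−f)δ)/sin δ = 1.3570 and sin(fδ)/sin δ = 1.3570.
Weighted sum of the unit vectors: (1.3570)·(-0.3856,-0.2988,0.8729) + (1.3570)·(0.8088,-0.2102,-0.5492) = (0.5743, -0.6908, 0.4393).
Converting back: φ = atan2(z, √(x²+y²)) = 26.06°, λ = atan2(y, x) = -50.26°.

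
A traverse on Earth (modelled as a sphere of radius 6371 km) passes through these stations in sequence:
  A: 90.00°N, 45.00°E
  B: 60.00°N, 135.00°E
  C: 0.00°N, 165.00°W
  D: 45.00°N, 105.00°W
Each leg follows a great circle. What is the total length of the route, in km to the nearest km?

19439 km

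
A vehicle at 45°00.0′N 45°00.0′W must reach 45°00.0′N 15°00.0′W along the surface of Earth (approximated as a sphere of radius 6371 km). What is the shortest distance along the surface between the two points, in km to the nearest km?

2345 km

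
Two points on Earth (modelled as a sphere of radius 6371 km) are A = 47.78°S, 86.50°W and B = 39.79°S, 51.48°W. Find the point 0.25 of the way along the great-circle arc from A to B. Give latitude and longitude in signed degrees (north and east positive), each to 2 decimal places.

-46.84°, -76.91°

The central angle between A and B is δ = 0.4583 rad.
With f = 0.25, the slerp weights are sin((1−f)δ)/sin δ = 0.7617 and sin(fδ)/sin δ = 0.2584.
Weighted sum of the unit vectors: (0.7617)·(0.0410,-0.6707,-0.7406) + (0.2584)·(0.4785,-0.6012,-0.6400) = (0.1549, -0.6662, -0.7295).
Converting back: φ = atan2(z, √(x²+y²)) = -46.84°, λ = atan2(y, x) = -76.91°.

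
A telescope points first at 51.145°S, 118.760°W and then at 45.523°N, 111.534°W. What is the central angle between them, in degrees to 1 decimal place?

In radians: φ₁ = -0.8926, φ₂ = 0.7945, Δλ = 7.226° = 0.1261 rad.
cos c = sin φ₁ sin φ₂ + cos φ₁ cos φ₂ cos Δλ = (-0.7787)(0.7135) + (0.6274)(0.7006)(0.9921) = -0.11961,
so c = arccos(-0.11961) = 1.69069 rad.
So the angular separation is 96.9°.

96.9°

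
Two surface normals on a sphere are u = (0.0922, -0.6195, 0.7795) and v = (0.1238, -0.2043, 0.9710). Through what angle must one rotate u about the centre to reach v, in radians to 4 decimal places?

u·v = 0.8949; |u| = 1.0000, |v| = 1.0000.
cos θ = (u·v)/(|u||v|) = 0.8950, so θ = 0.4625 rad.

0.4625 rad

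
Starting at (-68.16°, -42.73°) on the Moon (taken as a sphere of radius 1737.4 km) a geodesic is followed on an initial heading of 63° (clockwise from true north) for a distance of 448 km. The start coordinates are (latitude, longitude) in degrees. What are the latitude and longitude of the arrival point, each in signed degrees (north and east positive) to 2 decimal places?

-58.70°, -16.79°

Angular distance δ = d/R = 448/1737.4 = 0.25786 rad; initial bearing θ = 1.0996 rad.
sin φ₂ = sin φ₁ cos δ + cos φ₁ sin δ cos θ = (-0.9282)(0.9669) + (0.3720)(0.2550)(0.4540) = -0.8545, so φ₂ = -58.70°.
Δλ = atan2(sin θ sin δ cos φ₁, cos δ − sin φ₁ sin φ₂) = atan2(0.0845, 0.1738) = 25.936°.
λ₂ = -42.730° + 25.936° = -16.79°.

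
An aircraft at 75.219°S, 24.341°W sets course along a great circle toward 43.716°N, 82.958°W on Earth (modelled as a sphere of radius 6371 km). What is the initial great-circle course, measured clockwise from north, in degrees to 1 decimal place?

311.2°

Δλ = -58.617° = -1.0231 rad.
y = sin Δλ · cos φ₂ = (-0.8537)(0.7228) = -0.6170
x = cos φ₁ sin φ₂ − sin φ₁ cos φ₂ cos Δλ = (0.2551)(0.6911) − (-0.9669)(0.7228)(0.5208) = 0.5402
θ = atan2(y, x) = -48.80°; adding 360° gives 311.2°.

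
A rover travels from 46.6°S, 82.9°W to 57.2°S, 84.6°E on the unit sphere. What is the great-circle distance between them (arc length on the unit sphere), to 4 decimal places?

1.3208

With latitudes φ₁ = -46.600°, φ₂ = -57.200° and longitude difference Δλ = 167.500°:
Haversine: a = sin²(Δφ/2) + cos φ₁ cos φ₂ sin²(Δλ/2) = 0.0085 + (0.6871)(0.5417)(0.9881) = 0.37632.
Central angle c = 2·arcsin(√a) = 1.32085 rad.
On the unit sphere the arc length equals the central angle: 1.3208.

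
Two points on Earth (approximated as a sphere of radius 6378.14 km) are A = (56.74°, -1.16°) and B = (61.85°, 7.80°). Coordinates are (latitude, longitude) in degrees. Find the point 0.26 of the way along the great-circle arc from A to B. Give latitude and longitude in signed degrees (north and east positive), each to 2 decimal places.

Central angle δ = 0.1195 rad. Interpolating on the sphere with fraction f = 0.26:
P = [sin((1−f)δ)·A + sin(fδ)·B] / sin δ = 0.7408·A + 0.2606·B in Cartesian coordinates,
giving P = (0.5280, 0.0085, 0.8492), i.e. latitude 58.13°, longitude 0.92°.

58.13°, 0.92°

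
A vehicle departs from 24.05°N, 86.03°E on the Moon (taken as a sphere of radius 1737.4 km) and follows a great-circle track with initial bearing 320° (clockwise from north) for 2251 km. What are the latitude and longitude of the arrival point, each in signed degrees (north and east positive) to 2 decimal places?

Angular distance δ = d/R = 2251/1737.4 = 1.29561 rad; initial bearing θ = 5.5851 rad.
sin φ₂ = sin φ₁ cos δ + cos φ₁ sin δ cos θ = (0.4075)(0.2717) + (0.9132)(0.9624)(0.7660) = 0.7840, so φ₂ = 51.62°.
Δλ = atan2(sin θ sin δ cos φ₁, cos δ − sin φ₁ sin φ₂) = atan2(-0.5649, -0.0478) = -94.833°.
λ₂ = 86.030° − 94.833° = -8.80°.

51.62°, -8.80°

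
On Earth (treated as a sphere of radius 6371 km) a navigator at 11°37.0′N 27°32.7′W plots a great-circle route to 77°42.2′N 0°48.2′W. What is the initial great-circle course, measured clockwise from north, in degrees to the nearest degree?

Δλ = 26.742° = 0.4667 rad.
y = sin Δλ · cos φ₂ = (0.4500)(0.2130) = 0.0958
x = cos φ₁ sin φ₂ − sin φ₁ cos φ₂ cos Δλ = (0.9795)(0.9771) − (0.2014)(0.2130)(0.8930) = 0.9187
θ = atan2(y, x) = 5.95°, so the bearing is 6°.

6°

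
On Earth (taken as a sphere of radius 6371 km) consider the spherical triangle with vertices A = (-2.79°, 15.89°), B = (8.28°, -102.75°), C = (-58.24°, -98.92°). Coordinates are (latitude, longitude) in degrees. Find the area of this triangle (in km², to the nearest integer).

Side lengths (central angles): a = 1.1623, b = 1.7510, c = 2.0723 rad; semiperimeter s = 2.4928.
By l'Huilier's theorem, tan(E/4) = √[tan(s/2) tan((s−a)/2) tan((s−b)/2) tan((s−c)/2)], giving spherical excess E = 1.6581 rad.
Area = E·R² = 1.6581 × (6371)² ≈ 67299895 km².

67299895 km²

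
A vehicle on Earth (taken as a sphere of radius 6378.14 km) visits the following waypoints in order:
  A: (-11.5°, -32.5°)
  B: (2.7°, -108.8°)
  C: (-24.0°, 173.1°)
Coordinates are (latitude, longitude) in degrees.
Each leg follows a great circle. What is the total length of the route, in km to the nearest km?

Leg A→B: central angle 1.3465 rad, distance 8588.1 km.
Leg B→C: central angle 1.4010 rad, distance 8935.6 km.
Total: 8588.1 + 8935.6 ≈ 17524 km.

17524 km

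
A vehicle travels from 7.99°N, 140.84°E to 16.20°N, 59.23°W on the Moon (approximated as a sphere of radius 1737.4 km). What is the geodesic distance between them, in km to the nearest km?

In radians: φ₁ = 0.1395, φ₂ = 0.2827, Δλ = 159.930° = 2.7913 rad.
cos c = sin φ₁ sin φ₂ + cos φ₁ cos φ₂ cos Δλ = (0.1390)(0.2790) + (0.9903)(0.9603)(-0.9393) = -0.85444,
so c = arccos(-0.85444) = 2.59527 rad.
Distance = R·c = 1737.4 × 2.5953 ≈ 4509 km.

4509 km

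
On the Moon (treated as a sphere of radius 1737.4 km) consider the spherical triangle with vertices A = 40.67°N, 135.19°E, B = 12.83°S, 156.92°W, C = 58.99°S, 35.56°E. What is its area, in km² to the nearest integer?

Side lengths (central angles): a = 1.8756, b = 2.2446, c = 1.4368 rad; semiperimeter s = 2.7785.
By l'Huilier's theorem, tan(E/4) = √[tan(s/2) tan((s−a)/2) tan((s−b)/2) tan((s−c)/2)], giving spherical excess E = 2.5921 rad.
Area = E·R² = 2.5921 × (1737.4)² ≈ 7824443 km².

7824443 km²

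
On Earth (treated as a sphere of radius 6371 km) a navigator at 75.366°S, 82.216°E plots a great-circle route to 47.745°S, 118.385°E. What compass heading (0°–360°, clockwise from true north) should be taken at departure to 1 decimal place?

49.6°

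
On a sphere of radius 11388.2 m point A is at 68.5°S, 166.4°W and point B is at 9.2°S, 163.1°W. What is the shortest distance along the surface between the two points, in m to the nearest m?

With latitudes φ₁ = -68.500°, φ₂ = -9.200° and longitude difference Δλ = 3.300°:
Haversine: a = sin²(Δφ/2) + cos φ₁ cos φ₂ sin²(Δλ/2) = 0.2447 + (0.3665)(0.9871)(0.0008) = 0.24503.
Central angle c = 2·arcsin(√a) = 1.03568 rad.
Distance = R·c = 11388.2 × 1.0357 ≈ 11795 m.

11795 m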